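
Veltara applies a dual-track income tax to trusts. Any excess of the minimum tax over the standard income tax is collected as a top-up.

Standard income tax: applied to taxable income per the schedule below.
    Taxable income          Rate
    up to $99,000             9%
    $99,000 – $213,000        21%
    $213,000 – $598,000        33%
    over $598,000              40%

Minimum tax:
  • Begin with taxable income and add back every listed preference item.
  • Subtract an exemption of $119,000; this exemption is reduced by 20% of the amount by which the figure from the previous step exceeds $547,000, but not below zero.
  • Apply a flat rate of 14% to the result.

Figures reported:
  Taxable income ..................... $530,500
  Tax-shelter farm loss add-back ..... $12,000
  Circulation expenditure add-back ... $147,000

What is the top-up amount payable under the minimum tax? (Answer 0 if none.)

$0

Minimum tax:
  Adjusted income: $530,500 + $12,000 + $147,000 = $689,500
  Exemption: $119,000 − 20% × ($689,500 − $547,000) = $119,000 − $28,500 = $90,500
  Base: $689,500 − $90,500 = $599,000
  $599,000 × 14% = $83,860

Standard income tax:
  $99,000 × 9% = $8,910
  $114,000 × 21% = $23,940
  $317,500 × 33% = $104,775
  → $137,625

$83,860 ≤ $137,625, so no add-on is due.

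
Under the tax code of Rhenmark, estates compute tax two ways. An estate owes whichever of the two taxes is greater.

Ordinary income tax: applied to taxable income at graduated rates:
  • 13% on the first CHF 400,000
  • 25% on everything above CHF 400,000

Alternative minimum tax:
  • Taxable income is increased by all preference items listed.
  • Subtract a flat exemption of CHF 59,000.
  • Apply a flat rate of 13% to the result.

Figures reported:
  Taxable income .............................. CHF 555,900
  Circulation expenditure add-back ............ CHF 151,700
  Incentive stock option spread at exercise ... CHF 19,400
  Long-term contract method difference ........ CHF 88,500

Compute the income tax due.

CHF 98,345

Alternative minimum tax:
  Adjusted income: CHF 555,900 + CHF 151,700 + CHF 19,400 + CHF 88,500 = CHF 815,500
  Less exemption CHF 59,000 → base CHF 756,500
  CHF 756,500 × 13% = CHF 98,345

Ordinary income tax:
  CHF 400,000 × 13% = CHF 52,000
  CHF 155,900 × 25% = CHF 38,975
  → CHF 90,975

CHF 98,345 > CHF 90,975, so the alternative minimum tax is the binding amount.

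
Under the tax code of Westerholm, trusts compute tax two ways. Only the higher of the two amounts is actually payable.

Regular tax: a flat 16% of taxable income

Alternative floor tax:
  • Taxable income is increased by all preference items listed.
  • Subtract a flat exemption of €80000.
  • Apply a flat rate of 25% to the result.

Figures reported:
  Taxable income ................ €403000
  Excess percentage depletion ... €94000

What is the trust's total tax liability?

Regular tax:
  €403000 × 16% = €64480

Alternative floor tax:
  Adjusted income: €403000 + €94000 = €497000
  Less exemption €80000 → base €417000
  €417000 × 25% = €104250

€104250 > €64480, so the alternative floor tax is the binding amount.

€104250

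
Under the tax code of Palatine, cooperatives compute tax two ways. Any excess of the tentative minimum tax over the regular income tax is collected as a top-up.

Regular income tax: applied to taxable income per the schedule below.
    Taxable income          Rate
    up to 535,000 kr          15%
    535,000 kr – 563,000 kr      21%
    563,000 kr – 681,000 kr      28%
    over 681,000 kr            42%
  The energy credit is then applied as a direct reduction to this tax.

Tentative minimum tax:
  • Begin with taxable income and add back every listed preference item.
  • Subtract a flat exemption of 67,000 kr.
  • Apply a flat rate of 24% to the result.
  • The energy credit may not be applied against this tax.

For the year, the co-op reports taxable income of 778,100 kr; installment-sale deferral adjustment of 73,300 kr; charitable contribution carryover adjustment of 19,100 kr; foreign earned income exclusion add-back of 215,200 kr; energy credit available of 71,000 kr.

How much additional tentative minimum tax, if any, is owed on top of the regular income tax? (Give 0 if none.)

155,536 kr

Tentative minimum tax:
  Adjusted income: 778,100 kr + 73,300 kr + 19,100 kr + 215,200 kr = 1,085,700 kr
  Less exemption 67,000 kr → base 1,018,700 kr
  1,018,700 kr × 24% = 244,488 kr

Regular income tax:
  535,000 kr × 15% = 80,250 kr
  28,000 kr × 21% = 5,880 kr
  118,000 kr × 28% = 33,040 kr
  97,100 kr × 42% = 40,782 kr
  → 159,952 kr
  Less energy credit 71,000 kr → 88,952 kr

Excess of tentative minimum tax over regular income tax: 244,488 kr − 88,952 kr = 155,536 kr.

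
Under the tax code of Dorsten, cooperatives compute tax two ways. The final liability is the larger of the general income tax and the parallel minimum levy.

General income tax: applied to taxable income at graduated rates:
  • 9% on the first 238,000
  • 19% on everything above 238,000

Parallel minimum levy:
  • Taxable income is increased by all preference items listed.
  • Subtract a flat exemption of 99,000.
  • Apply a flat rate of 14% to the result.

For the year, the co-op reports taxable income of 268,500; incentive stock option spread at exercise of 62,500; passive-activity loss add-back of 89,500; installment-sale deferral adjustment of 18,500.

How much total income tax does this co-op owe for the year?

47,600

General income tax:
  238,000 × 9% = 21,420
  30,500 × 19% = 5,795
  → 27,215

Parallel minimum levy:
  Adjusted income: 268,500 + 62,500 + 89,500 + 18,500 = 439,000
  Less exemption 99,000 → base 340,000
  340,000 × 14% = 47,600

47,600 > 27,215, so the parallel minimum levy is the binding amount.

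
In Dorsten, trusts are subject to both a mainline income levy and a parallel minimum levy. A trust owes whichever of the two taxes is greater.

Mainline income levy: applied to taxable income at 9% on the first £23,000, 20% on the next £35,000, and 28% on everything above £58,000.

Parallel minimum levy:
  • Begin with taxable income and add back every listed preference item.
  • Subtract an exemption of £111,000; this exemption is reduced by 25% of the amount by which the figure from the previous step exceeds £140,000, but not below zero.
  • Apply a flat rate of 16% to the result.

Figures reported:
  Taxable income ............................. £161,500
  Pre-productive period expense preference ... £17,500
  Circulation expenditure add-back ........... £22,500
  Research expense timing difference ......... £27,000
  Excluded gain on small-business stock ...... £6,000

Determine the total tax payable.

£38,050

Mainline income levy:
  £23,000 × 9% = £2,070
  £35,000 × 20% = £7,000
  £103,500 × 28% = £28,980
  → £38,050

Parallel minimum levy:
  Adjusted income: £161,500 + £17,500 + £22,500 + £27,000 + £6,000 = £234,500
  Exemption: £111,000 − 25% × (£234,500 − £140,000) = £111,000 − £23,625 = £87,375
  Base: £234,500 − £87,375 = £147,125
  £147,125 × 16% = £23,540

£38,050 > £23,540, so the mainline income levy governs.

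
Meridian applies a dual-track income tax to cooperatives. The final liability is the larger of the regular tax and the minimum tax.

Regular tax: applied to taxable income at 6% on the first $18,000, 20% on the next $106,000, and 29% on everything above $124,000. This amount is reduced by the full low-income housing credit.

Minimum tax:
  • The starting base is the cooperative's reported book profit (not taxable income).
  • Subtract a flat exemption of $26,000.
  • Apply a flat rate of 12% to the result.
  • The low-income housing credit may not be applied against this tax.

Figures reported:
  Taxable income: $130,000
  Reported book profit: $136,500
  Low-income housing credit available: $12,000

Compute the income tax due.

Regular tax:
  $18,000 × 6% = $1,080
  $106,000 × 20% = $21,200
  $6,000 × 29% = $1,740
  → $24,020
  Less low-income housing credit $12,000 → $12,020

Minimum tax:
  Base (reported book profit): $136,500
  Less exemption $26,000 → base $110,500
  $110,500 × 12% = $13,260

$13,260 > $12,020, so the minimum tax is the binding amount.

$13,260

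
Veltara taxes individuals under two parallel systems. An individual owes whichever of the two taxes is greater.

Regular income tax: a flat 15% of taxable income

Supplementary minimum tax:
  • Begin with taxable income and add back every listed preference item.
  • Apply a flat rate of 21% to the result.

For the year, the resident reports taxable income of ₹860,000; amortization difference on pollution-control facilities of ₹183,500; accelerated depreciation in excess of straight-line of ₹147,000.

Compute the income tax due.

Regular income tax:
  ₹860,000 × 15% = ₹129,000

Supplementary minimum tax:
  Adjusted income: ₹860,000 + ₹183,500 + ₹147,000 = ₹1,190,500
  ₹1,190,500 × 21% = ₹250,005

₹250,005 > ₹129,000, so the supplementary minimum tax is the binding amount.

₹250,005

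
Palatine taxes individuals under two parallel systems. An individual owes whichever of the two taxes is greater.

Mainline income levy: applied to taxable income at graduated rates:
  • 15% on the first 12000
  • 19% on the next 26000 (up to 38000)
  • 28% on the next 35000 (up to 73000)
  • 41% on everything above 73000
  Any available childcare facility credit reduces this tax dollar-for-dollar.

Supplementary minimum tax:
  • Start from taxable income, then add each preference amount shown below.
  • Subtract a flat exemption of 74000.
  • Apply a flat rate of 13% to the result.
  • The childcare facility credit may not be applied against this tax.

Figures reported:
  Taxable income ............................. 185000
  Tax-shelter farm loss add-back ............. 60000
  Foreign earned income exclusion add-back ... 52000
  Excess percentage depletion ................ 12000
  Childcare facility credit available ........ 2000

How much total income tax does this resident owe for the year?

Mainline income levy:
  12000 × 15% = 1800
  26000 × 19% = 4940
  35000 × 28% = 9800
  112000 × 41% = 45920
  → 62460
  Less childcare facility credit 2000 → 60460

Supplementary minimum tax:
  Adjusted income: 185000 + 60000 + 52000 + 12000 = 309000
  Less exemption 74000 → base 235000
  235000 × 13% = 30550

60460 > 30550, so the mainline income levy governs.

60460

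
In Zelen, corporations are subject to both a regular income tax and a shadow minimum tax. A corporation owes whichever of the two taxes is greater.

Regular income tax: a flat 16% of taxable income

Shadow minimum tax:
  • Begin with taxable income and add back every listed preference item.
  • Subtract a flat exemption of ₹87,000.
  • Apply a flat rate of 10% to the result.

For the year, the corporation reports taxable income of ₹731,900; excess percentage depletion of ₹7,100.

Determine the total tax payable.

Regular income tax:
  ₹731,900 × 16% = ₹117,104

Shadow minimum tax:
  Adjusted income: ₹731,900 + ₹7,100 = ₹739,000
  Less exemption ₹87,000 → base ₹652,000
  ₹652,000 × 10% = ₹65,200

₹117,104 > ₹65,200, so the regular income tax governs.

₹117,104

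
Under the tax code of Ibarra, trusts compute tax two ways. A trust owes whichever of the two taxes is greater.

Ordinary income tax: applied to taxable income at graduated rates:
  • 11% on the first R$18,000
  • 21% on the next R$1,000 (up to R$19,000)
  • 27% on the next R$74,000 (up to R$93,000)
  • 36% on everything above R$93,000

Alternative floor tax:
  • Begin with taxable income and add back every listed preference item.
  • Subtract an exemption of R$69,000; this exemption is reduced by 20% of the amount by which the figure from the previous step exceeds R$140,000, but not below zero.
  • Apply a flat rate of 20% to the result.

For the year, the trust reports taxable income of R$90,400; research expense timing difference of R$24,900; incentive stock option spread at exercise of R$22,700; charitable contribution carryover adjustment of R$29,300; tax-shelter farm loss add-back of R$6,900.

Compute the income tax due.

R$22,408

Ordinary income tax:
  R$18,000 × 11% = R$1,980
  R$1,000 × 21% = R$210
  R$71,400 × 27% = R$19,278
  → R$21,468

Alternative floor tax:
  Adjusted income: R$90,400 + R$24,900 + R$22,700 + R$29,300 + R$6,900 = R$174,200
  Exemption: R$69,000 − 20% × (R$174,200 − R$140,000) = R$69,000 − R$6,840 = R$62,160
  Base: R$174,200 − R$62,160 = R$112,040
  R$112,040 × 20% = R$22,408

R$22,408 > R$21,468, so the alternative floor tax is the binding amount.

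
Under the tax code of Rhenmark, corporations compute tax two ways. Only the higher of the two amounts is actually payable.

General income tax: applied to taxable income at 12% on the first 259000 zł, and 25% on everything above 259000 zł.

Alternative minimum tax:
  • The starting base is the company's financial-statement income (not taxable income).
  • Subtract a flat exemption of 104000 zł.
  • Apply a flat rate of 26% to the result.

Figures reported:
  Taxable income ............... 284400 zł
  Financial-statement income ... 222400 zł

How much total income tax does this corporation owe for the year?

37430 zł

General income tax:
  259000 zł × 12% = 31080 zł
  25400 zł × 25% = 6350 zł
  → 37430 zł

Alternative minimum tax:
  Base (financial-statement income): 222400 zł
  Less exemption 104000 zł → base 118400 zł
  118400 zł × 26% = 30784 zł

37430 zł > 30784 zł, so the general income tax governs.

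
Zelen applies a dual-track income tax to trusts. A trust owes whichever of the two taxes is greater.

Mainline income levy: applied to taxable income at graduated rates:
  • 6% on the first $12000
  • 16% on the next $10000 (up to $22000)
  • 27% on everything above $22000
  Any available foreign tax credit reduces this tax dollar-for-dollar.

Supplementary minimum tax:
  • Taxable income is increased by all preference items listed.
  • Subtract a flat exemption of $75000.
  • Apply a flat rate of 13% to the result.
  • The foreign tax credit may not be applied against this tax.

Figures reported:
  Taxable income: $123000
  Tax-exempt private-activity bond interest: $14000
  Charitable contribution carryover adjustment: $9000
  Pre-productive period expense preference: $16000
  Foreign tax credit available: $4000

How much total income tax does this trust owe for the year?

$25590

Mainline income levy:
  $12000 × 6% = $720
  $10000 × 16% = $1600
  $101000 × 27% = $27270
  → $29590
  Less foreign tax credit $4000 → $25590

Supplementary minimum tax:
  Adjusted income: $123000 + $14000 + $9000 + $16000 = $162000
  Less exemption $75000 → base $87000
  $87000 × 13% = $11310

$25590 > $11310, so the mainline income levy governs.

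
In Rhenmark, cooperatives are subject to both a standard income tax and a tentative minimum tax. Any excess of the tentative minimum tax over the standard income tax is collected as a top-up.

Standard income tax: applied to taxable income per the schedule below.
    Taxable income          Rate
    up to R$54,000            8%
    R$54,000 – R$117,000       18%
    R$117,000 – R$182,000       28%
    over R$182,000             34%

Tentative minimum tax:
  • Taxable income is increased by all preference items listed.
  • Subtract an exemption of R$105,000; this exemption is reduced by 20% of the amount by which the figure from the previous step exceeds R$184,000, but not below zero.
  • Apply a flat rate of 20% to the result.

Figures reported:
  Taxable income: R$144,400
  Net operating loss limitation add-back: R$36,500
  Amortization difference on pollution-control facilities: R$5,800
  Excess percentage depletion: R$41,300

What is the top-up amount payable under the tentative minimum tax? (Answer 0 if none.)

R$3,028

Standard income tax:
  R$54,000 × 8% = R$4,320
  R$63,000 × 18% = R$11,340
  R$27,400 × 28% = R$7,672
  → R$23,332

Tentative minimum tax:
  Adjusted income: R$144,400 + R$36,500 + R$5,800 + R$41,300 = R$228,000
  Exemption: R$105,000 − 20% × (R$228,000 − R$184,000) = R$105,000 − R$8,800 = R$96,200
  Base: R$228,000 − R$96,200 = R$131,800
  R$131,800 × 20% = R$26,360

Excess of tentative minimum tax over standard income tax: R$26,360 − R$23,332 = R$3,028.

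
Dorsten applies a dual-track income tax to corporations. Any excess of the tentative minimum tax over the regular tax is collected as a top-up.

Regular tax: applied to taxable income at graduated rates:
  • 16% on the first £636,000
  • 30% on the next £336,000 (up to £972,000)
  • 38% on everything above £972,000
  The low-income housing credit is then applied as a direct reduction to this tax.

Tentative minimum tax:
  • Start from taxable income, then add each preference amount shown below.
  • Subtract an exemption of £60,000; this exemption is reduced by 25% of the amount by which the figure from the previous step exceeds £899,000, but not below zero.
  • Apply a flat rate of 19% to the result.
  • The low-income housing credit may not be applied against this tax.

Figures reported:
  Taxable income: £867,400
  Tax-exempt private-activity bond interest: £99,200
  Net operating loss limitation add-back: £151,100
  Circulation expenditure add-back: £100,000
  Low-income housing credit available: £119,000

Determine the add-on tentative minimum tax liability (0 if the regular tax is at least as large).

£179,183

Tentative minimum tax:
  Adjusted income: £867,400 + £99,200 + £151,100 + £100,000 = £1,217,700
  Exemption: 25% × (£1,217,700 − £899,000) = £79,675 ≥ £60,000, so the exemption is fully phased out
  Base: £1,217,700 − £0 = £1,217,700
  £1,217,700 × 19% = £231,363

Regular tax:
  £636,000 × 16% = £101,760
  £231,400 × 30% = £69,420
  → £171,180
  Less low-income housing credit £119,000 → £52,180

Excess of tentative minimum tax over regular tax: £231,363 − £52,180 = £179,183.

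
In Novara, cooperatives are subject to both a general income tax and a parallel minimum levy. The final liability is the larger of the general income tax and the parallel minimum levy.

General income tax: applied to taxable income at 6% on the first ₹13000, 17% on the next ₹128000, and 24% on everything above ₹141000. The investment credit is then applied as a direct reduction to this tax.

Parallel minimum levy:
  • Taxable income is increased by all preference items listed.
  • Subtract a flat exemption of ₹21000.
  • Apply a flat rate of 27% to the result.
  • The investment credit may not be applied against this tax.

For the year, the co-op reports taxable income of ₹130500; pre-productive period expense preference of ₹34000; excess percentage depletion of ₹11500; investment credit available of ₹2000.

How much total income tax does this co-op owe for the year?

General income tax:
  ₹13000 × 6% = ₹780
  ₹117500 × 17% = ₹19975
  → ₹20755
  Less investment credit ₹2000 → ₹18755

Parallel minimum levy:
  Adjusted income: ₹130500 + ₹34000 + ₹11500 = ₹176000
  Less exemption ₹21000 → base ₹155000
  ₹155000 × 27% = ₹41850

₹41850 > ₹18755, so the parallel minimum levy is the binding amount.

₹41850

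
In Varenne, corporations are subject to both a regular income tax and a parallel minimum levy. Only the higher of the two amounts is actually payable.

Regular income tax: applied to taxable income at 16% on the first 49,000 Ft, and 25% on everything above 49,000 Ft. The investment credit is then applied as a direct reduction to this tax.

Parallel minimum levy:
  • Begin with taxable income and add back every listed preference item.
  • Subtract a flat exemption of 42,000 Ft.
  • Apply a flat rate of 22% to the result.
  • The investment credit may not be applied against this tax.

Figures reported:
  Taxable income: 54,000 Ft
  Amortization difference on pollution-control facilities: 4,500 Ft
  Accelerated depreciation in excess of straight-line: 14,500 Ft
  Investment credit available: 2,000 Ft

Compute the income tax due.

Parallel minimum levy:
  Adjusted income: 54,000 Ft + 4,500 Ft + 14,500 Ft = 73,000 Ft
  Less exemption 42,000 Ft → base 31,000 Ft
  31,000 Ft × 22% = 6,820 Ft

Regular income tax:
  49,000 Ft × 16% = 7,840 Ft
  5,000 Ft × 25% = 1,250 Ft
  → 9,090 Ft
  Less investment credit 2,000 Ft → 7,090 Ft

7,090 Ft > 6,820 Ft, so the regular income tax governs.

7,090 Ft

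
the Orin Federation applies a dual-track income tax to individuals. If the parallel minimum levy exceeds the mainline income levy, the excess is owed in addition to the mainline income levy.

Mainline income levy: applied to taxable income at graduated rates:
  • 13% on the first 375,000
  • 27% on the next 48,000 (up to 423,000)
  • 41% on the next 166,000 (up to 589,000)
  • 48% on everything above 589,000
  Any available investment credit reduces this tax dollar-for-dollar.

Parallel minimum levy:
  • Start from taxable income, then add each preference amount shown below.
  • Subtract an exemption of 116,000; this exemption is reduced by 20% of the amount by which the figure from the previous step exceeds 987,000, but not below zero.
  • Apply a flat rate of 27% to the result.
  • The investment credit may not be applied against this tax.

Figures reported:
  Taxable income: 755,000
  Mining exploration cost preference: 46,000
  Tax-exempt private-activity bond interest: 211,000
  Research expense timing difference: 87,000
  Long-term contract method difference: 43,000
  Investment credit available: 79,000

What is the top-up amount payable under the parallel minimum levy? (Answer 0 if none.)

Parallel minimum levy:
  Adjusted income: 755,000 + 46,000 + 211,000 + 87,000 + 43,000 = 1,142,000
  Exemption: 116,000 − 20% × (1,142,000 − 987,000) = 116,000 − 31,000 = 85,000
  Base: 1,142,000 − 85,000 = 1,057,000
  1,057,000 × 27% = 285,390

Mainline income levy:
  375,000 × 13% = 48,750
  48,000 × 27% = 12,960
  166,000 × 41% = 68,060
  166,000 × 48% = 79,680
  → 209,450
  Less investment credit 79,000 → 130,450

Excess of parallel minimum levy over mainline income levy: 285,390 − 130,450 = 154,940.

154,940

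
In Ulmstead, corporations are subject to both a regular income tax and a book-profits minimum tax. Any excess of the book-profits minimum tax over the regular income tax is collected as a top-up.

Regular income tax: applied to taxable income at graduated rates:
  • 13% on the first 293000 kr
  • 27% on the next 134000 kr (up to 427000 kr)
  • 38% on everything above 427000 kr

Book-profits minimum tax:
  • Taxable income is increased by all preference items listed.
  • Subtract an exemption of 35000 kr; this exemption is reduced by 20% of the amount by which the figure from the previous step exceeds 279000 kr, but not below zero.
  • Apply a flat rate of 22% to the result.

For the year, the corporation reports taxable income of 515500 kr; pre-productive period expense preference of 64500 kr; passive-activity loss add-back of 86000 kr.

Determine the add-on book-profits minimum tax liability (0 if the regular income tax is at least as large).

38620 kr

Regular income tax:
  293000 kr × 13% = 38090 kr
  134000 kr × 27% = 36180 kr
  88500 kr × 38% = 33630 kr
  → 107900 kr

Book-profits minimum tax:
  Adjusted income: 515500 kr + 64500 kr + 86000 kr = 666000 kr
  Exemption: 20% × (666000 kr − 279000 kr) = 77400 kr ≥ 35000 kr, so the exemption is fully phased out
  Base: 666000 kr − 0 kr = 666000 kr
  666000 kr × 22% = 146520 kr

Excess of book-profits minimum tax over regular income tax: 146520 kr − 107900 kr = 38620 kr.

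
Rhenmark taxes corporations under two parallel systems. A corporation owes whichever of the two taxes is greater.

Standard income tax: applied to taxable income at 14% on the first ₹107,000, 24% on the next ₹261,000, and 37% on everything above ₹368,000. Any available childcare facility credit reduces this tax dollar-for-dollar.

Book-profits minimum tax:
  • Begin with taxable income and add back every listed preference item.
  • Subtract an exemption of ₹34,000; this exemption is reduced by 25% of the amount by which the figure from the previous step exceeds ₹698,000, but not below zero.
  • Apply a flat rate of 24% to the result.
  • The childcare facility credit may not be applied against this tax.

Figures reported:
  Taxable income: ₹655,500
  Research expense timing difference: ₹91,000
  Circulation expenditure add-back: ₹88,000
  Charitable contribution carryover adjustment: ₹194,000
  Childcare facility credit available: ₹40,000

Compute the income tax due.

₹246,840

Book-profits minimum tax:
  Adjusted income: ₹655,500 + ₹91,000 + ₹88,000 + ₹194,000 = ₹1,028,500
  Exemption: 25% × (₹1,028,500 − ₹698,000) = ₹82,625 ≥ ₹34,000, so the exemption is fully phased out
  Base: ₹1,028,500 − ₹0 = ₹1,028,500
  ₹1,028,500 × 24% = ₹246,840

Standard income tax:
  ₹107,000 × 14% = ₹14,980
  ₹261,000 × 24% = ₹62,640
  ₹287,500 × 37% = ₹106,375
  → ₹183,995
  Less childcare facility credit ₹40,000 → ₹143,995

₹246,840 > ₹143,995, so the book-profits minimum tax is the binding amount.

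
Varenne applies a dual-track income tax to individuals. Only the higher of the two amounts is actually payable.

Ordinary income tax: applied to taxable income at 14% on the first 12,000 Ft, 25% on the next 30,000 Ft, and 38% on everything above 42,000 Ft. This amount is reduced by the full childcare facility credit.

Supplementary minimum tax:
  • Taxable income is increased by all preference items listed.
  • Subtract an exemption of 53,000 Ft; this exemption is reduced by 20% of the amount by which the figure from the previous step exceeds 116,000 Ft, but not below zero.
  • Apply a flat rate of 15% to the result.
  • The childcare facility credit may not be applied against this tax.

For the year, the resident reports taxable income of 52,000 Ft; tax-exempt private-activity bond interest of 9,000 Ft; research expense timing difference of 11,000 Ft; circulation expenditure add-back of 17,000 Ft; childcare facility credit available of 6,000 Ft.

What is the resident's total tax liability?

6,980 Ft

Supplementary minimum tax:
  Adjusted income: 52,000 Ft + 9,000 Ft + 11,000 Ft + 17,000 Ft = 89,000 Ft
  Exemption: 89,000 Ft ≤ 116,000 Ft, so full 53,000 Ft applies
  Base: 89,000 Ft − 53,000 Ft = 36,000 Ft
  36,000 Ft × 15% = 5,400 Ft

Ordinary income tax:
  12,000 Ft × 14% = 1,680 Ft
  30,000 Ft × 25% = 7,500 Ft
  10,000 Ft × 38% = 3,800 Ft
  → 12,980 Ft
  Less childcare facility credit 6,000 Ft → 6,980 Ft

6,980 Ft > 5,400 Ft, so the ordinary income tax governs.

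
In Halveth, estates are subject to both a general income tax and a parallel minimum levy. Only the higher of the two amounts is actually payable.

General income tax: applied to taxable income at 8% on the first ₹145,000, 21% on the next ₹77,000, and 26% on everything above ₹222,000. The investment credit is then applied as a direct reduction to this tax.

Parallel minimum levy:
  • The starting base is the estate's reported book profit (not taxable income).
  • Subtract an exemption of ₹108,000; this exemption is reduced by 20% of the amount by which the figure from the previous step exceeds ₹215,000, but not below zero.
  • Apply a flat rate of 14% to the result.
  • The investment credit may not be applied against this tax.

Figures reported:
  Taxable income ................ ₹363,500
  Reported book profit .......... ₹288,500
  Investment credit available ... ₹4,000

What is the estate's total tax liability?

₹60,560

General income tax:
  ₹145,000 × 8% = ₹11,600
  ₹77,000 × 21% = ₹16,170
  ₹141,500 × 26% = ₹36,790
  → ₹64,560
  Less investment credit ₹4,000 → ₹60,560

Parallel minimum levy:
  Base (reported book profit): ₹288,500
  Exemption: ₹108,000 − 20% × (₹288,500 − ₹215,000) = ₹108,000 − ₹14,700 = ₹93,300
  Base: ₹288,500 − ₹93,300 = ₹195,200
  ₹195,200 × 14% = ₹27,328

₹60,560 > ₹27,328, so the general income tax governs.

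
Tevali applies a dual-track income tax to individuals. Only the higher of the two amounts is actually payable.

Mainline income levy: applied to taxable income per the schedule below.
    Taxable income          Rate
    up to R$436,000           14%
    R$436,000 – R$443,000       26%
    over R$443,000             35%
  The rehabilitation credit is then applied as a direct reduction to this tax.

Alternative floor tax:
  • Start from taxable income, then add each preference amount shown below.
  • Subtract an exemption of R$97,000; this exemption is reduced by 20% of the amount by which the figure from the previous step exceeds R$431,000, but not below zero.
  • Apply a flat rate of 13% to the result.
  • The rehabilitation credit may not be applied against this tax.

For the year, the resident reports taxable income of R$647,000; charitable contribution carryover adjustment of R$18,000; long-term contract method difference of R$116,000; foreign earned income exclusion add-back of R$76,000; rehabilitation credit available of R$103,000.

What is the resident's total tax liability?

R$109,876

Mainline income levy:
  R$436,000 × 14% = R$61,040
  R$7,000 × 26% = R$1,820
  R$204,000 × 35% = R$71,400
  → R$134,260
  Less rehabilitation credit R$103,000 → R$31,260

Alternative floor tax:
  Adjusted income: R$647,000 + R$18,000 + R$116,000 + R$76,000 = R$857,000
  Exemption: R$97,000 − 20% × (R$857,000 − R$431,000) = R$97,000 − R$85,200 = R$11,800
  Base: R$857,000 − R$11,800 = R$845,200
  R$845,200 × 13% = R$109,876

R$109,876 > R$31,260, so the alternative floor tax is the binding amount.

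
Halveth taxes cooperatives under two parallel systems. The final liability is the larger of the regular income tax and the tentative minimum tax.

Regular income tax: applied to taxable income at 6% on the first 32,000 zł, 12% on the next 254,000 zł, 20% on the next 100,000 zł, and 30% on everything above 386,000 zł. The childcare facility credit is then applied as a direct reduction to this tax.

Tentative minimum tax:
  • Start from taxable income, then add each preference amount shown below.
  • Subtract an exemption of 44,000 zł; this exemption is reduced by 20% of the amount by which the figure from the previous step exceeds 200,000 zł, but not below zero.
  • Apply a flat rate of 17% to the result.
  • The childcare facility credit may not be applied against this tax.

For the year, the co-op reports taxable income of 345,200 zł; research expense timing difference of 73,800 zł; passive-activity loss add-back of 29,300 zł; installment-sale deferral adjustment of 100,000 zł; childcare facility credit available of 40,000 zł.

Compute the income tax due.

Tentative minimum tax:
  Adjusted income: 345,200 zł + 73,800 zł + 29,300 zł + 100,000 zł = 548,300 zł
  Exemption: 20% × (548,300 zł − 200,000 zł) = 69,660 zł ≥ 44,000 zł, so the exemption is fully phased out
  Base: 548,300 zł − 0 zł = 548,300 zł
  548,300 zł × 17% = 93,211 zł

Regular income tax:
  32,000 zł × 6% = 1,920 zł
  254,000 zł × 12% = 30,480 zł
  59,200 zł × 20% = 11,840 zł
  → 44,240 zł
  Less childcare facility credit 40,000 zł → 4,240 zł

93,211 zł > 4,240 zł, so the tentative minimum tax is the binding amount.

93,211 zł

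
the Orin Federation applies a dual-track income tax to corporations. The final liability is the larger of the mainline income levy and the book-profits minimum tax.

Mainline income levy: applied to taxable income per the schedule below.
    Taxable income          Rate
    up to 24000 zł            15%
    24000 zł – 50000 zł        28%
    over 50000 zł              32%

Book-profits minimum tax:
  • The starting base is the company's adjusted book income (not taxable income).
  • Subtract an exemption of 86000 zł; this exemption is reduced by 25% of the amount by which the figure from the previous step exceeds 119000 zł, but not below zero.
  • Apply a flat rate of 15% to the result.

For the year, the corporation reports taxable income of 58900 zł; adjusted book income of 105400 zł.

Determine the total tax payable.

Book-profits minimum tax:
  Base (adjusted book income): 105400 zł
  Exemption: 105400 zł ≤ 119000 zł, so full 86000 zł applies
  Base: 105400 zł − 86000 zł = 19400 zł
  19400 zł × 15% = 2910 zł

Mainline income levy:
  24000 zł × 15% = 3600 zł
  26000 zł × 28% = 7280 zł
  8900 zł × 32% = 2848 zł
  → 13728 zł

13728 zł > 2910 zł, so the mainline income levy governs.

13728 zł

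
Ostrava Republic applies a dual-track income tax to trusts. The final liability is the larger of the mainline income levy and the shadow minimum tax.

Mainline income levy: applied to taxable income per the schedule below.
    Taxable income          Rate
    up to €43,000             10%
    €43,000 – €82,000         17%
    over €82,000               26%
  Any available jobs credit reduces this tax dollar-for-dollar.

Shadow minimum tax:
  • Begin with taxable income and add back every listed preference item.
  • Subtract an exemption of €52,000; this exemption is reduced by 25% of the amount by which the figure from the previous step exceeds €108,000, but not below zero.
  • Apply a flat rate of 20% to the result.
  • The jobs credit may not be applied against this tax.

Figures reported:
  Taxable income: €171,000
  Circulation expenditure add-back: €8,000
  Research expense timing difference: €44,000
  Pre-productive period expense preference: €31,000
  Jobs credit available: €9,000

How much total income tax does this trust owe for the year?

€47,700

Mainline income levy:
  €43,000 × 10% = €4,300
  €39,000 × 17% = €6,630
  €89,000 × 26% = €23,140
  → €34,070
  Less jobs credit €9,000 → €25,070

Shadow minimum tax:
  Adjusted income: €171,000 + €8,000 + €44,000 + €31,000 = €254,000
  Exemption: €52,000 − 25% × (€254,000 − €108,000) = €52,000 − €36,500 = €15,500
  Base: €254,000 − €15,500 = €238,500
  €238,500 × 20% = €47,700

€47,700 > €25,070, so the shadow minimum tax is the binding amount.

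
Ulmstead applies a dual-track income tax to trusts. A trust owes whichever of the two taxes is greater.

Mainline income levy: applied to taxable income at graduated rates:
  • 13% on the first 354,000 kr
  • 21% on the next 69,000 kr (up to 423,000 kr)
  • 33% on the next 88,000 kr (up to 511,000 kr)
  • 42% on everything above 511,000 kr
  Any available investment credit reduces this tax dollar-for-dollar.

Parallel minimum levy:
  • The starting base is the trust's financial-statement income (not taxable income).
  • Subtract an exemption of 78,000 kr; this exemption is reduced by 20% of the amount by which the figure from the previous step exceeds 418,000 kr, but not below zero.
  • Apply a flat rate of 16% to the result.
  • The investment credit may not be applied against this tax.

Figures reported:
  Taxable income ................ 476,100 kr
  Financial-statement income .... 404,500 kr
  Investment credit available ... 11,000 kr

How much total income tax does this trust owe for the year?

67,033 kr

Mainline income levy:
  354,000 kr × 13% = 46,020 kr
  69,000 kr × 21% = 14,490 kr
  53,100 kr × 33% = 17,523 kr
  → 78,033 kr
  Less investment credit 11,000 kr → 67,033 kr

Parallel minimum levy:
  Base (financial-statement income): 404,500 kr
  Exemption: 404,500 kr ≤ 418,000 kr, so full 78,000 kr applies
  Base: 404,500 kr − 78,000 kr = 326,500 kr
  326,500 kr × 16% = 52,240 kr

67,033 kr > 52,240 kr, so the mainline income levy governs.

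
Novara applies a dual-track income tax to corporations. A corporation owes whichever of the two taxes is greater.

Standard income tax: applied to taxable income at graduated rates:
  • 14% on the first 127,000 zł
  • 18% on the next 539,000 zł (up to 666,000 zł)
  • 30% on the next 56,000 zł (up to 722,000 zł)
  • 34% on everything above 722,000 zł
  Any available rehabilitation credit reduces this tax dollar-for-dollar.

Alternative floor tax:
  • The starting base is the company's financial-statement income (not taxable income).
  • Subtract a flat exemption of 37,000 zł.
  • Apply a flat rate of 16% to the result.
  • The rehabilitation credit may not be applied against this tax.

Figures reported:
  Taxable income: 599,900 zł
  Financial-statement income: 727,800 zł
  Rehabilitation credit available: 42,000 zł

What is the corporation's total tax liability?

110,528 zł

Alternative floor tax:
  Base (financial-statement income): 727,800 zł
  Less exemption 37,000 zł → base 690,800 zł
  690,800 zł × 16% = 110,528 zł

Standard income tax:
  127,000 zł × 14% = 17,780 zł
  472,900 zł × 18% = 85,122 zł
  → 102,902 zł
  Less rehabilitation credit 42,000 zł → 60,902 zł

110,528 zł > 60,902 zł, so the alternative floor tax is the binding amount.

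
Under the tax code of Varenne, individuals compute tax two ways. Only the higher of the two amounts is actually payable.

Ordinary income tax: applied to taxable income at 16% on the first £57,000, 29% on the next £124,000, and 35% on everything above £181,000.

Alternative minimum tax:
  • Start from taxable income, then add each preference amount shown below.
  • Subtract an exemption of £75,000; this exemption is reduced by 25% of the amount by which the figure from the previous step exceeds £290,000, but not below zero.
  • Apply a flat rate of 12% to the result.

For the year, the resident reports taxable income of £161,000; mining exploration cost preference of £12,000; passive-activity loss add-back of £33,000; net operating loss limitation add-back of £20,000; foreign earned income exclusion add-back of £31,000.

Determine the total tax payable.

Ordinary income tax:
  £57,000 × 16% = £9,120
  £104,000 × 29% = £30,160
  → £39,280

Alternative minimum tax:
  Adjusted income: £161,000 + £12,000 + £33,000 + £20,000 + £31,000 = £257,000
  Exemption: £257,000 ≤ £290,000, so full £75,000 applies
  Base: £257,000 − £75,000 = £182,000
  £182,000 × 12% = £21,840

£39,280 > £21,840, so the ordinary income tax governs.

£39,280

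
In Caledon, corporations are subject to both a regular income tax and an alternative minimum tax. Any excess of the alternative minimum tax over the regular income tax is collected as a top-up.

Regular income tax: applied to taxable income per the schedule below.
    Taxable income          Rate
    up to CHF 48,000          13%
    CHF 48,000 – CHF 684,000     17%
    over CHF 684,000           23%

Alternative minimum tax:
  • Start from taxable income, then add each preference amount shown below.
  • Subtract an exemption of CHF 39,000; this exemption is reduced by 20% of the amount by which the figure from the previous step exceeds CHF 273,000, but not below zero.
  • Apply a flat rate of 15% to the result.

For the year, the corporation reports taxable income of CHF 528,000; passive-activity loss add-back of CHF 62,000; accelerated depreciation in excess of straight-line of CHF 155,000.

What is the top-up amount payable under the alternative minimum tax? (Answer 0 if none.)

CHF 23,910

Alternative minimum tax:
  Adjusted income: CHF 528,000 + CHF 62,000 + CHF 155,000 = CHF 745,000
  Exemption: 20% × (CHF 745,000 − CHF 273,000) = CHF 94,400 ≥ CHF 39,000, so the exemption is fully phased out
  Base: CHF 745,000 − CHF 0 = CHF 745,000
  CHF 745,000 × 15% = CHF 111,750

Regular income tax:
  CHF 48,000 × 13% = CHF 6,240
  CHF 480,000 × 17% = CHF 81,600
  → CHF 87,840

Excess of alternative minimum tax over regular income tax: CHF 111,750 − CHF 87,840 = CHF 23,910.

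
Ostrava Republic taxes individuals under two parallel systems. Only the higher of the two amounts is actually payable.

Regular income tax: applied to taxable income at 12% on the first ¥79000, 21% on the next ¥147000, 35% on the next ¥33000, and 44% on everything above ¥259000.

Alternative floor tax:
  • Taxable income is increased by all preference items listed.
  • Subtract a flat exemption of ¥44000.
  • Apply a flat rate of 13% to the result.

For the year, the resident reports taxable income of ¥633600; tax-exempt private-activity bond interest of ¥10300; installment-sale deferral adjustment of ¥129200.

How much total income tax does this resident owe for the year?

Alternative floor tax:
  Adjusted income: ¥633600 + ¥10300 + ¥129200 = ¥773100
  Less exemption ¥44000 → base ¥729100
  ¥729100 × 13% = ¥94783

Regular income tax:
  ¥79000 × 12% = ¥9480
  ¥147000 × 21% = ¥30870
  ¥33000 × 35% = ¥11550
  ¥374600 × 44% = ¥164824
  → ¥216724

¥216724 > ¥94783, so the regular income tax governs.

¥216724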